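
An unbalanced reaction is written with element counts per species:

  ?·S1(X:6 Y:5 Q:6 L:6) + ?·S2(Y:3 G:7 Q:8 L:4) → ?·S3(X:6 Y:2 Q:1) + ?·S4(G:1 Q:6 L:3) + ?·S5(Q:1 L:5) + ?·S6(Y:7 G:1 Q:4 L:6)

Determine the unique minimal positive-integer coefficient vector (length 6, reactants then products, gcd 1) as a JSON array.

Coefficients: [6, 1, 6, 4, 2, 3]

X: 6·6+1·0 = 36 | 6·6+4·0+2·0+3·0 = 36
Y: 6·5+1·3 = 33 | 6·2+4·0+2·0+3·7 = 33
G: 6·0+1·7 = 7 | 6·0+4·1+2·0+3·1 = 7
Q: 6·6+1·8 = 44 | 6·1+4·6+2·1+3·4 = 44
L: 6·6+1·4 = 40 | 6·0+4·3+2·5+3·6 = 40
gcd(6,1,6,4,2,3) = 1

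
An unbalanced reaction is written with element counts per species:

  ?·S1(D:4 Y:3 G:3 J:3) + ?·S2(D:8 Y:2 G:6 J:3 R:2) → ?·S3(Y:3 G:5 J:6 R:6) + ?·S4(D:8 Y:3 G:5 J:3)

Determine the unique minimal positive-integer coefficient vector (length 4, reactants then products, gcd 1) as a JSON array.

D: 4·4+3·8 = 40 | 1·0+5·8 = 40
Y: 4·3+3·2 = 18 | 1·3+5·3 = 18
G: 4·3+3·6 = 30 | 1·5+5·5 = 30
J: 4·3+3·3 = 21 | 1·6+5·3 = 21
R: 4·0+3·2 = 6 | 1·6+5·0 = 6
gcd(4,3,1,5) = 1

Coefficients: [4, 3, 1, 5]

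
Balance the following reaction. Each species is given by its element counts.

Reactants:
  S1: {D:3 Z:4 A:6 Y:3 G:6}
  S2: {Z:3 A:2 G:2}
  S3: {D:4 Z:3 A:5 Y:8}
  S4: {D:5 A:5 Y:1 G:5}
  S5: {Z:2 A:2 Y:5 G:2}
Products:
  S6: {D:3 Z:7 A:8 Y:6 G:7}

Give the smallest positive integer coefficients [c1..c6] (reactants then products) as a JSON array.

D: 2·3+6·0+1·4+1·5+3·0 = 15 | 5·3 = 15
Z: 2·4+6·3+1·3+1·0+3·2 = 35 | 5·7 = 35
A: 2·6+6·2+1·5+1·5+3·2 = 40 | 5·8 = 40
Y: 2·3+6·0+1·8+1·1+3·5 = 30 | 5·6 = 30
G: 2·6+6·2+1·0+1·5+3·2 = 35 | 5·7 = 35
gcd(2,6,1,1,3,5) = 1

Coefficients: [2, 6, 1, 1, 3, 5]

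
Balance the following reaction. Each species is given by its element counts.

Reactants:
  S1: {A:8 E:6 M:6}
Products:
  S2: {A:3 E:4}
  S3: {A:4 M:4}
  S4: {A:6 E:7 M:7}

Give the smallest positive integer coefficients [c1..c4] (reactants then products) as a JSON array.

Coefficients: [5, 4, 4, 2]

A: 5·8 = 40 | 4·3+4·4+2·6 = 40
E: 5·6 = 30 | 4·4+4·0+2·7 = 30
M: 5·6 = 30 | 4·0+4·4+2·7 = 30
gcd(5,4,4,2) = 1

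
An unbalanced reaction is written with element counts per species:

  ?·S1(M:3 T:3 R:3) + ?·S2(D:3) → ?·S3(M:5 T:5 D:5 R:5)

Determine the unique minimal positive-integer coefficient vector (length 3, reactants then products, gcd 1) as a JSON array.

M: 5·3+5·0 = 15 | 3·5 = 15
T: 5·3+5·0 = 15 | 3·5 = 15
D: 5·0+5·3 = 15 | 3·5 = 15
R: 5·3+5·0 = 15 | 3·5 = 15
gcd(5,5,3) = 1

Coefficients: [5, 5, 3]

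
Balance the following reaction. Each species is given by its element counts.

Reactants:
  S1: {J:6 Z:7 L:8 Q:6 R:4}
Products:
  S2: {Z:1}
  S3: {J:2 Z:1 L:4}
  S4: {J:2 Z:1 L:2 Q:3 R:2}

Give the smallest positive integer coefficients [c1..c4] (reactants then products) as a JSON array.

Coefficients: [1, 4, 1, 2]

J: 1·6 = 6 | 4·0+1·2+2·2 = 6
Z: 1·7 = 7 | 4·1+1·1+2·1 = 7
L: 1·8 = 8 | 4·0+1·4+2·2 = 8
Q: 1·6 = 6 | 4·0+1·0+2·3 = 6
R: 1·4 = 4 | 4·0+1·0+2·2 = 4
gcd(1,4,1,2) = 1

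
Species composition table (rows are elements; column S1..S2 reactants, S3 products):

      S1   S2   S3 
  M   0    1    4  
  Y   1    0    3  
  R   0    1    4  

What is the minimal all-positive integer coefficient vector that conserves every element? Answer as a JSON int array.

M: 3·0+4·1 = 4 | 1·4 = 4
Y: 3·1+4·0 = 3 | 1·3 = 3
R: 3·0+4·1 = 4 | 1·4 = 4
gcd(3,4,1) = 1

Coefficients: [3, 4, 1]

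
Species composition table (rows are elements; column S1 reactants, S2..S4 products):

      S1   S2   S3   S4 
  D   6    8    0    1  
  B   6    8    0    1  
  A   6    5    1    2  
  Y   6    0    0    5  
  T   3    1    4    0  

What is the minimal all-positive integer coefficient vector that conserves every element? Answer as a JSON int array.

D: 5·6 = 30 | 3·8+3·0+6·1 = 30
B: 5·6 = 30 | 3·8+3·0+6·1 = 30
A: 5·6 = 30 | 3·5+3·1+6·2 = 30
Y: 5·6 = 30 | 3·0+3·0+6·5 = 30
T: 5·3 = 15 | 3·1+3·4+6·0 = 15
gcd(5,3,3,6) = 1

Coefficients: [5, 3, 3, 6]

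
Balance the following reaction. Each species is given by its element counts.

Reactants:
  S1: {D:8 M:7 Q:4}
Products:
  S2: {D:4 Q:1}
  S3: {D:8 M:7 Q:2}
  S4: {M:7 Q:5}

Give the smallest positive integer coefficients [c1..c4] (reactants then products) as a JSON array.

Coefficients: [5, 4, 3, 2]

D: 5·8 = 40 | 4·4+3·8+2·0 = 40
M: 5·7 = 35 | 4·0+3·7+2·7 = 35
Q: 5·4 = 20 | 4·1+3·2+2·5 = 20
gcd(5,4,3,2) = 1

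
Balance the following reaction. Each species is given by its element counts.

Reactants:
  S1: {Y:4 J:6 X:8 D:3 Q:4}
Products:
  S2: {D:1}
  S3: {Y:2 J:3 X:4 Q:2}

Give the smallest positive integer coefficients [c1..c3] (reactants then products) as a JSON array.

Y: 1·4 = 4 | 3·0+2·2 = 4
J: 1·6 = 6 | 3·0+2·3 = 6
X: 1·8 = 8 | 3·0+2·4 = 8
D: 1·3 = 3 | 3·1+2·0 = 3
Q: 1·4 = 4 | 3·0+2·2 = 4
gcd(1,3,2) = 1

Coefficients: [1, 3, 2]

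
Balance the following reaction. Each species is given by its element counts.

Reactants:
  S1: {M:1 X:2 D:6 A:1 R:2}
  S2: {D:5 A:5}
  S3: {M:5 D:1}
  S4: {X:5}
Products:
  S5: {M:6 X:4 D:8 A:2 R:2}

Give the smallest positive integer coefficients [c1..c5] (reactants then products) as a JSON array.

Coefficients: [5, 1, 5, 2, 5]

M: 5·1+1·0+5·5+2·0 = 30 | 5·6 = 30
X: 5·2+1·0+5·0+2·5 = 20 | 5·4 = 20
D: 5·6+1·5+5·1+2·0 = 40 | 5·8 = 40
A: 5·1+1·5+5·0+2·0 = 10 | 5·2 = 10
R: 5·2+1·0+5·0+2·0 = 10 | 5·2 = 10
gcd(5,1,5,2,5) = 1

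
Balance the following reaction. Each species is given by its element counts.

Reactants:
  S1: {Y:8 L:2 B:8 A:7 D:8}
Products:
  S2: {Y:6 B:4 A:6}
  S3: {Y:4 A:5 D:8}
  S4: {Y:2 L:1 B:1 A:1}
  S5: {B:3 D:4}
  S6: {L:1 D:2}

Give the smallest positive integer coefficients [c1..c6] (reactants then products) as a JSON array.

Coefficients: [5, 4, 1, 6, 6, 4]

Y: 5·8 = 40 | 4·6+1·4+6·2+6·0+4·0 = 40
L: 5·2 = 10 | 4·0+1·0+6·1+6·0+4·1 = 10
B: 5·8 = 40 | 4·4+1·0+6·1+6·3+4·0 = 40
A: 5·7 = 35 | 4·6+1·5+6·1+6·0+4·0 = 35
D: 5·8 = 40 | 4·0+1·8+6·0+6·4+4·2 = 40
gcd(5,4,1,6,6,4) = 1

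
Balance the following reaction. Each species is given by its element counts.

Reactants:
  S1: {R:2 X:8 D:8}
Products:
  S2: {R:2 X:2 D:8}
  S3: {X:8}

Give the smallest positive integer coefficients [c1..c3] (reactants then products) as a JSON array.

Coefficients: [4, 4, 3]

R: 4·2 = 8 | 4·2+3·0 = 8
X: 4·8 = 32 | 4·2+3·8 = 32
D: 4·8 = 32 | 4·8+3·0 = 32
gcd(4,4,3) = 1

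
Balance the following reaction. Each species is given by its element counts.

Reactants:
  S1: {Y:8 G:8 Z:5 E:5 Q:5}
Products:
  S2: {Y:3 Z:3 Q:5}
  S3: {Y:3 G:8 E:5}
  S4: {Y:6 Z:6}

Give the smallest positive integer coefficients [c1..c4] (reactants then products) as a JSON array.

Coefficients: [3, 3, 3, 1]

Y: 3·8 = 24 | 3·3+3·3+1·6 = 24
G: 3·8 = 24 | 3·0+3·8+1·0 = 24
Z: 3·5 = 15 | 3·3+3·0+1·6 = 15
E: 3·5 = 15 | 3·0+3·5+1·0 = 15
Q: 3·5 = 15 | 3·5+3·0+1·0 = 15
gcd(3,3,3,1) = 1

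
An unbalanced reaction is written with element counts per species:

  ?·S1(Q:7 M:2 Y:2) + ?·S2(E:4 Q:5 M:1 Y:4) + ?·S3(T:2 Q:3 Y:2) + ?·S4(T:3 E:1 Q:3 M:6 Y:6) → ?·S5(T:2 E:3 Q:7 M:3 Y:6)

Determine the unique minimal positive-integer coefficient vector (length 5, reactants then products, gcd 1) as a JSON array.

Coefficients: [1, 4, 3, 2, 6]

T: 1·0+4·0+3·2+2·3 = 12 | 6·2 = 12
E: 1·0+4·4+3·0+2·1 = 18 | 6·3 = 18
Q: 1·7+4·5+3·3+2·3 = 42 | 6·7 = 42
M: 1·2+4·1+3·0+2·6 = 18 | 6·3 = 18
Y: 1·2+4·4+3·2+2·6 = 36 | 6·6 = 36
gcd(1,4,3,2,6) = 1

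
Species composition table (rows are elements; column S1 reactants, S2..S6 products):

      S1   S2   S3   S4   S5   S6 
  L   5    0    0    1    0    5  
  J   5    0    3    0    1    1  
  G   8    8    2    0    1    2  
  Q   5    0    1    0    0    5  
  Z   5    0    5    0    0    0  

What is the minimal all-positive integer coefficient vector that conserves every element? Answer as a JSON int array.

L: 5·5 = 25 | 2·0+5·0+5·1+6·0+4·5 = 25
J: 5·5 = 25 | 2·0+5·3+5·0+6·1+4·1 = 25
G: 5·8 = 40 | 2·8+5·2+5·0+6·1+4·2 = 40
Q: 5·5 = 25 | 2·0+5·1+5·0+6·0+4·5 = 25
Z: 5·5 = 25 | 2·0+5·5+5·0+6·0+4·0 = 25
gcd(5,2,5,5,6,4) = 1

Coefficients: [5, 2, 5, 5, 6, 4]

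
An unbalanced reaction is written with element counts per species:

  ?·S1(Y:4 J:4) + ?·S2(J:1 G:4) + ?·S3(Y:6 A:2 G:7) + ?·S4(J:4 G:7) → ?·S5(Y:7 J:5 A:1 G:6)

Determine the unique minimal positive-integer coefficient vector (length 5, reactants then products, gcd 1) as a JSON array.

Coefficients: [6, 2, 3, 1, 6]

Y: 6·4+2·0+3·6+1·0 = 42 | 6·7 = 42
J: 6·4+2·1+3·0+1·4 = 30 | 6·5 = 30
A: 6·0+2·0+3·2+1·0 = 6 | 6·1 = 6
G: 6·0+2·4+3·7+1·7 = 36 | 6·6 = 36
gcd(6,2,3,1,6) = 1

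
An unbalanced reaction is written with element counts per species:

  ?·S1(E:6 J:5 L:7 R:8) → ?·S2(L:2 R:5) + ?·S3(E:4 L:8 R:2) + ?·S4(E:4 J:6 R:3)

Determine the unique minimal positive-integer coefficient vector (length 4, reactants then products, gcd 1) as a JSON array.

E: 6·6 = 36 | 5·0+4·4+5·4 = 36
J: 6·5 = 30 | 5·0+4·0+5·6 = 30
L: 6·7 = 42 | 5·2+4·8+5·0 = 42
R: 6·8 = 48 | 5·5+4·2+5·3 = 48
gcd(6,5,4,5) = 1

Coefficients: [6, 5, 4, 5]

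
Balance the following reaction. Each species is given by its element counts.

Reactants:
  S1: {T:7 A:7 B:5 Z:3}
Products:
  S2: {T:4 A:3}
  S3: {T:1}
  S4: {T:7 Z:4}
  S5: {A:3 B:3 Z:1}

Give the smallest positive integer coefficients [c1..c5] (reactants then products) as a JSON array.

Coefficients: [3, 2, 6, 1, 5]

T: 3·7 = 21 | 2·4+6·1+1·7+5·0 = 21
A: 3·7 = 21 | 2·3+6·0+1·0+5·3 = 21
B: 3·5 = 15 | 2·0+6·0+1·0+5·3 = 15
Z: 3·3 = 9 | 2·0+6·0+1·4+5·1 = 9
gcd(3,2,6,1,5) = 1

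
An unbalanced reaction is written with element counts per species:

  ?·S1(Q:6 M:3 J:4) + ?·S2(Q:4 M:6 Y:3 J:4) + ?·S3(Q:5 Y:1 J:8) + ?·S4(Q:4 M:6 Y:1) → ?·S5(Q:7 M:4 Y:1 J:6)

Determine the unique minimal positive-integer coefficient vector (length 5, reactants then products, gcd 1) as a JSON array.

Coefficients: [4, 1, 2, 1, 6]

Q: 4·6+1·4+2·5+1·4 = 42 | 6·7 = 42
M: 4·3+1·6+2·0+1·6 = 24 | 6·4 = 24
Y: 4·0+1·3+2·1+1·1 = 6 | 6·1 = 6
J: 4·4+1·4+2·8+1·0 = 36 | 6·6 = 36
gcd(4,1,2,1,6) = 1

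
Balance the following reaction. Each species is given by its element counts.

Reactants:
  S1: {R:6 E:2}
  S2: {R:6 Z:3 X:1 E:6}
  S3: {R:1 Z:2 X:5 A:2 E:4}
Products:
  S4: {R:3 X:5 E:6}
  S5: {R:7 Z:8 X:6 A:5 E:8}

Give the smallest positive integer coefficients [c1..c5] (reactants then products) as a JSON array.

Coefficients: [1, 2, 5, 3, 2]

R: 1·6+2·6+5·1 = 23 | 3·3+2·7 = 23
Z: 1·0+2·3+5·2 = 16 | 3·0+2·8 = 16
X: 1·0+2·1+5·5 = 27 | 3·5+2·6 = 27
A: 1·0+2·0+5·2 = 10 | 3·0+2·5 = 10
E: 1·2+2·6+5·4 = 34 | 3·6+2·8 = 34
gcd(1,2,5,3,2) = 1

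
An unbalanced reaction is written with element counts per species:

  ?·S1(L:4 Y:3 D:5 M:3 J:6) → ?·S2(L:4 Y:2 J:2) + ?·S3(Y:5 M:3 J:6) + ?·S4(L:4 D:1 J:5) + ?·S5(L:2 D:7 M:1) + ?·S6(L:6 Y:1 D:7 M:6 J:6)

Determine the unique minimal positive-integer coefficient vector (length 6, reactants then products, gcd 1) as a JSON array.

Coefficients: [6, 1, 3, 2, 3, 1]

L: 6·4 = 24 | 1·4+3·0+2·4+3·2+1·6 = 24
Y: 6·3 = 18 | 1·2+3·5+2·0+3·0+1·1 = 18
D: 6·5 = 30 | 1·0+3·0+2·1+3·7+1·7 = 30
M: 6·3 = 18 | 1·0+3·3+2·0+3·1+1·6 = 18
J: 6·6 = 36 | 1·2+3·6+2·5+3·0+1·6 = 36
gcd(6,1,3,2,3,1) = 1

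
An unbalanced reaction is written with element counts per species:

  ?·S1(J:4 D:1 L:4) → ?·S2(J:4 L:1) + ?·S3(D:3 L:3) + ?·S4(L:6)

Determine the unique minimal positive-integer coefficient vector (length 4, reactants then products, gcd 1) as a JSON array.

J: 3·4 = 12 | 3·4+1·0+1·0 = 12
D: 3·1 = 3 | 3·0+1·3+1·0 = 3
L: 3·4 = 12 | 3·1+1·3+1·6 = 12
gcd(3,3,1,1) = 1

Coefficients: [3, 3, 1, 1]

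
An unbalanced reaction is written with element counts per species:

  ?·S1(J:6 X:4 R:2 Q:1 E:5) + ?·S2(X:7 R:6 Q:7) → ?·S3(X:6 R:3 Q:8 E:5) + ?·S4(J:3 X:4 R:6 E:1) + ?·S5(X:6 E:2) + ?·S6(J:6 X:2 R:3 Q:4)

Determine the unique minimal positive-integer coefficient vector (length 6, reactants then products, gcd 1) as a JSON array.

Coefficients: [6, 6, 4, 4, 3, 4]

J: 6·6+6·0 = 36 | 4·0+4·3+3·0+4·6 = 36
X: 6·4+6·7 = 66 | 4·6+4·4+3·6+4·2 = 66
R: 6·2+6·6 = 48 | 4·3+4·6+3·0+4·3 = 48
Q: 6·1+6·7 = 48 | 4·8+4·0+3·0+4·4 = 48
E: 6·5+6·0 = 30 | 4·5+4·1+3·2+4·0 = 30
gcd(6,6,4,4,3,4) = 1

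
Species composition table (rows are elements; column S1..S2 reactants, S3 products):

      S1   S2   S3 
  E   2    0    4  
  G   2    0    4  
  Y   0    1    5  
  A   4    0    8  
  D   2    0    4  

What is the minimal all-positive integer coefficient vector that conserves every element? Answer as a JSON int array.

E: 2·2+5·0 = 4 | 1·4 = 4
G: 2·2+5·0 = 4 | 1·4 = 4
Y: 2·0+5·1 = 5 | 1·5 = 5
A: 2·4+5·0 = 8 | 1·8 = 8
D: 2·2+5·0 = 4 | 1·4 = 4
gcd(2,5,1) = 1

Coefficients: [2, 5, 1]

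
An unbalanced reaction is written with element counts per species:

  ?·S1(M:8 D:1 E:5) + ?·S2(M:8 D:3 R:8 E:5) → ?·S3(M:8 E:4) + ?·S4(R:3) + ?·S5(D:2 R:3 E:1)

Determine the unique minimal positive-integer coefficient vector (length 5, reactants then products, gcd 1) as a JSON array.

Coefficients: [3, 3, 6, 2, 6]

M: 3·8+3·8 = 48 | 6·8+2·0+6·0 = 48
D: 3·1+3·3 = 12 | 6·0+2·0+6·2 = 12
R: 3·0+3·8 = 24 | 6·0+2·3+6·3 = 24
E: 3·5+3·5 = 30 | 6·4+2·0+6·1 = 30
gcd(3,3,6,2,6) = 1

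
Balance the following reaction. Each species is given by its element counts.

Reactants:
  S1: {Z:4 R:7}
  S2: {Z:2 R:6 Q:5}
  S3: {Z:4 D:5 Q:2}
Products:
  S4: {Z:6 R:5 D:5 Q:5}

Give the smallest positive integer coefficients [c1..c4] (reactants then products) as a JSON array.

Z: 1·4+3·2+5·4 = 30 | 5·6 = 30
R: 1·7+3·6+5·0 = 25 | 5·5 = 25
D: 1·0+3·0+5·5 = 25 | 5·5 = 25
Q: 1·0+3·5+5·2 = 25 | 5·5 = 25
gcd(1,3,5,5) = 1

Coefficients: [1, 3, 5, 5]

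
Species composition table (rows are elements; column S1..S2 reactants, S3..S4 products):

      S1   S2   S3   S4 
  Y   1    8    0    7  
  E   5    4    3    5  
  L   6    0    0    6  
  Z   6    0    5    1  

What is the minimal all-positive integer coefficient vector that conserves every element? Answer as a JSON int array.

Y: 4·1+3·8 = 28 | 4·0+4·7 = 28
E: 4·5+3·4 = 32 | 4·3+4·5 = 32
L: 4·6+3·0 = 24 | 4·0+4·6 = 24
Z: 4·6+3·0 = 24 | 4·5+4·1 = 24
gcd(4,3,4,4) = 1

Coefficients: [4, 3, 4, 4]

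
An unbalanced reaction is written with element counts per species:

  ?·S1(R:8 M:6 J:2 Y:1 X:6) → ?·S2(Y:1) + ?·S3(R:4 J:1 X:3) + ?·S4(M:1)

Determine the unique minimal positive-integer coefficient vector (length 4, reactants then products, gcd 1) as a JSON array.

Coefficients: [1, 1, 2, 6]

R: 1·8 = 8 | 1·0+2·4+6·0 = 8
M: 1·6 = 6 | 1·0+2·0+6·1 = 6
J: 1·2 = 2 | 1·0+2·1+6·0 = 2
Y: 1·1 = 1 | 1·1+2·0+6·0 = 1
X: 1·6 = 6 | 1·0+2·3+6·0 = 6
gcd(1,1,2,6) = 1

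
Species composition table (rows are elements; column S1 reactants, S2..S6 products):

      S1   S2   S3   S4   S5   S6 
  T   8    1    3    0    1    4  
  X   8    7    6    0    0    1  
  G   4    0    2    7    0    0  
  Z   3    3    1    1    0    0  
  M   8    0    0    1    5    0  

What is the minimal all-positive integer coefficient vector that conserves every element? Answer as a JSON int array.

T: 4·8 = 32 | 3·1+1·3+2·0+6·1+5·4 = 32
X: 4·8 = 32 | 3·7+1·6+2·0+6·0+5·1 = 32
G: 4·4 = 16 | 3·0+1·2+2·7+6·0+5·0 = 16
Z: 4·3 = 12 | 3·3+1·1+2·1+6·0+5·0 = 12
M: 4·8 = 32 | 3·0+1·0+2·1+6·5+5·0 = 32
gcd(4,3,1,2,6,5) = 1

Coefficients: [4, 3, 1, 2, 6, 5]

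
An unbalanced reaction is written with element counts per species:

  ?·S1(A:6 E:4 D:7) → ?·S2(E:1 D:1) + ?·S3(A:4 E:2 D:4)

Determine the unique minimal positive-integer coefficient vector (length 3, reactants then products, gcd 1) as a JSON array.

A: 2·6 = 12 | 2·0+3·4 = 12
E: 2·4 = 8 | 2·1+3·2 = 8
D: 2·7 = 14 | 2·1+3·4 = 14
gcd(2,2,3) = 1

Coefficients: [2, 2, 3]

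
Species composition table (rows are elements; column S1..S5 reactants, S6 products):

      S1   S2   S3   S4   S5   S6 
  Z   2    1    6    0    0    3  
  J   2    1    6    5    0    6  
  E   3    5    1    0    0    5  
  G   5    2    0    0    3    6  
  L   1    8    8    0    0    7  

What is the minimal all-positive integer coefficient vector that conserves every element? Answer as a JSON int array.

Z: 3·2+3·1+1·6+3·0+3·0 = 15 | 5·3 = 15
J: 3·2+3·1+1·6+3·5+3·0 = 30 | 5·6 = 30
E: 3·3+3·5+1·1+3·0+3·0 = 25 | 5·5 = 25
G: 3·5+3·2+1·0+3·0+3·3 = 30 | 5·6 = 30
L: 3·1+3·8+1·8+3·0+3·0 = 35 | 5·7 = 35
gcd(3,3,1,3,3,5) = 1

Coefficients: [3, 3, 1, 3, 3, 5]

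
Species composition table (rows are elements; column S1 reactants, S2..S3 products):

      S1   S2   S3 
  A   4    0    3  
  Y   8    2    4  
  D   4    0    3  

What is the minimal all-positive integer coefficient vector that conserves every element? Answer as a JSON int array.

Coefficients: [3, 4, 4]

A: 3·4 = 12 | 4·0+4·3 = 12
Y: 3·8 = 24 | 4·2+4·4 = 24
D: 3·4 = 12 | 4·0+4·3 = 12
gcd(3,4,4) = 1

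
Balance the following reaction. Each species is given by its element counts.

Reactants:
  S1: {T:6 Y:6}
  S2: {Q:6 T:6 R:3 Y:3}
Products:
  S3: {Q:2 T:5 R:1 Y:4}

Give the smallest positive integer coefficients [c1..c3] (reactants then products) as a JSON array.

Q: 3·0+2·6 = 12 | 6·2 = 12
T: 3·6+2·6 = 30 | 6·5 = 30
R: 3·0+2·3 = 6 | 6·1 = 6
Y: 3·6+2·3 = 24 | 6·4 = 24
gcd(3,2,6) = 1

Coefficients: [3, 2, 6]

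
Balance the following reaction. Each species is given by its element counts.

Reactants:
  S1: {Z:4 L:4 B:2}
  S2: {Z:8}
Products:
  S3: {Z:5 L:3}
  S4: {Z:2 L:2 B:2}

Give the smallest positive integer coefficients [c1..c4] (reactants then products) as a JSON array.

Z: 6·4+1·8 = 32 | 4·5+6·2 = 32
L: 6·4+1·0 = 24 | 4·3+6·2 = 24
B: 6·2+1·0 = 12 | 4·0+6·2 = 12
gcd(6,1,4,6) = 1

Coefficients: [6, 1, 4, 6]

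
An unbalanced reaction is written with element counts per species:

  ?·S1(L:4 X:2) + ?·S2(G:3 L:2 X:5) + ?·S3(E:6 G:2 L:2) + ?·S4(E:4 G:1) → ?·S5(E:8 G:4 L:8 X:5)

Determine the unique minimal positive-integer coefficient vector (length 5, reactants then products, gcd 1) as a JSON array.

Coefficients: [5, 2, 4, 2, 4]

E: 5·0+2·0+4·6+2·4 = 32 | 4·8 = 32
G: 5·0+2·3+4·2+2·1 = 16 | 4·4 = 16
L: 5·4+2·2+4·2+2·0 = 32 | 4·8 = 32
X: 5·2+2·5+4·0+2·0 = 20 | 4·5 = 20
gcd(5,2,4,2,4) = 1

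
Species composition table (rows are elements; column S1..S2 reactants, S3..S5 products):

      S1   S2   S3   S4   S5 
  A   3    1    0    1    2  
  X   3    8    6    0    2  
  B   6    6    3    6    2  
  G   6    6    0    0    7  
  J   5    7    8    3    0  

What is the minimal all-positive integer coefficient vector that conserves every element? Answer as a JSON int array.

A: 4·3+3·1 = 15 | 4·0+3·1+6·2 = 15
X: 4·3+3·8 = 36 | 4·6+3·0+6·2 = 36
B: 4·6+3·6 = 42 | 4·3+3·6+6·2 = 42
G: 4·6+3·6 = 42 | 4·0+3·0+6·7 = 42
J: 4·5+3·7 = 41 | 4·8+3·3+6·0 = 41
gcd(4,3,4,3,6) = 1

Coefficients: [4, 3, 4, 3, 6]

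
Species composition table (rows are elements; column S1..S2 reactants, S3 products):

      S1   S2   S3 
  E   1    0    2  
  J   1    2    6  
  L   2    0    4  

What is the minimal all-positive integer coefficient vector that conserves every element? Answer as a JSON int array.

Coefficients: [2, 2, 1]

E: 2·1+2·0 = 2 | 1·2 = 2
J: 2·1+2·2 = 6 | 1·6 = 6
L: 2·2+2·0 = 4 | 1·4 = 4
gcd(2,2,1) = 1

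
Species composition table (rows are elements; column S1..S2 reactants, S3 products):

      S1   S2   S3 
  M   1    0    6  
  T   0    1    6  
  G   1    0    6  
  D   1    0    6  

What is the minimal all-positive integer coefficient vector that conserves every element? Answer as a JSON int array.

M: 6·1+6·0 = 6 | 1·6 = 6
T: 6·0+6·1 = 6 | 1·6 = 6
G: 6·1+6·0 = 6 | 1·6 = 6
D: 6·1+6·0 = 6 | 1·6 = 6
gcd(6,6,1) = 1

Coefficients: [6, 6, 1]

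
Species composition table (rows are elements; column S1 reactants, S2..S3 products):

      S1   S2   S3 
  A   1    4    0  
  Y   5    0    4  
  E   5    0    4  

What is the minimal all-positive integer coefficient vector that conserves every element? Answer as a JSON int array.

Coefficients: [4, 1, 5]

A: 4·1 = 4 | 1·4+5·0 = 4
Y: 4·5 = 20 | 1·0+5·4 = 20
E: 4·5 = 20 | 1·0+5·4 = 20
gcd(4,1,5) = 1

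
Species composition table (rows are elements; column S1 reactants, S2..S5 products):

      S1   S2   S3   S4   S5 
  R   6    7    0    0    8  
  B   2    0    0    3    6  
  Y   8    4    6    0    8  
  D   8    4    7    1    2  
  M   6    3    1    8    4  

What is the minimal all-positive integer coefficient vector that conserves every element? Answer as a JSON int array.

R: 6·6 = 36 | 4·7+4·0+2·0+1·8 = 36
B: 6·2 = 12 | 4·0+4·0+2·3+1·6 = 12
Y: 6·8 = 48 | 4·4+4·6+2·0+1·8 = 48
D: 6·8 = 48 | 4·4+4·7+2·1+1·2 = 48
M: 6·6 = 36 | 4·3+4·1+2·8+1·4 = 36
gcd(6,4,4,2,1) = 1

Coefficients: [6, 4, 4, 2, 1]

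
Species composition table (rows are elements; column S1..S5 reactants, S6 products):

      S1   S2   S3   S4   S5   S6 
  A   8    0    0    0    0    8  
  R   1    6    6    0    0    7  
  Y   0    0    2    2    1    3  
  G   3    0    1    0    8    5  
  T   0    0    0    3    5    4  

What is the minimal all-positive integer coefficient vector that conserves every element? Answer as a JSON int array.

Coefficients: [5, 3, 2, 5, 1, 5]

A: 5·8+3·0+2·0+5·0+1·0 = 40 | 5·8 = 40
R: 5·1+3·6+2·6+5·0+1·0 = 35 | 5·7 = 35
Y: 5·0+3·0+2·2+5·2+1·1 = 15 | 5·3 = 15
G: 5·3+3·0+2·1+5·0+1·8 = 25 | 5·5 = 25
T: 5·0+3·0+2·0+5·3+1·5 = 20 | 5·4 = 20
gcd(5,3,2,5,1,5) = 1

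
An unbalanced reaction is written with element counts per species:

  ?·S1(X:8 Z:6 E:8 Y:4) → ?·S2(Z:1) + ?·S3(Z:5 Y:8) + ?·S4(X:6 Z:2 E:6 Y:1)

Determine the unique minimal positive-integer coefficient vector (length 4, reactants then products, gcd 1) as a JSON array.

X: 3·8 = 24 | 5·0+1·0+4·6 = 24
Z: 3·6 = 18 | 5·1+1·5+4·2 = 18
E: 3·8 = 24 | 5·0+1·0+4·6 = 24
Y: 3·4 = 12 | 5·0+1·8+4·1 = 12
gcd(3,5,1,4) = 1

Coefficients: [3, 5, 1, 4]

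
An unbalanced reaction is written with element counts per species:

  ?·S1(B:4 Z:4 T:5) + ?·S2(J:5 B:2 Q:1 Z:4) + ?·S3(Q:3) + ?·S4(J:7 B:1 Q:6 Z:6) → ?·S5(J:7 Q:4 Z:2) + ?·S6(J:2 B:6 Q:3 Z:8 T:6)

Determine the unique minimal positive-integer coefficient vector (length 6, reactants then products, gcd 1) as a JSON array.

Coefficients: [6, 2, 3, 2, 2, 5]

J: 6·0+2·5+3·0+2·7 = 24 | 2·7+5·2 = 24
B: 6·4+2·2+3·0+2·1 = 30 | 2·0+5·6 = 30
Q: 6·0+2·1+3·3+2·6 = 23 | 2·4+5·3 = 23
Z: 6·4+2·4+3·0+2·6 = 44 | 2·2+5·8 = 44
T: 6·5+2·0+3·0+2·0 = 30 | 2·0+5·6 = 30
gcd(6,2,3,2,2,5) = 1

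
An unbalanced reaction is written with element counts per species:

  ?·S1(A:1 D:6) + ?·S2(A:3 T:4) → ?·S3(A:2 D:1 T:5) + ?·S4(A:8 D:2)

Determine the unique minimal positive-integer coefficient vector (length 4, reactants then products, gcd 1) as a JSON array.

Coefficients: [1, 5, 4, 1]

A: 1·1+5·3 = 16 | 4·2+1·8 = 16
D: 1·6+5·0 = 6 | 4·1+1·2 = 6
T: 1·0+5·4 = 20 | 4·5+1·0 = 20
gcd(1,5,4,1) = 1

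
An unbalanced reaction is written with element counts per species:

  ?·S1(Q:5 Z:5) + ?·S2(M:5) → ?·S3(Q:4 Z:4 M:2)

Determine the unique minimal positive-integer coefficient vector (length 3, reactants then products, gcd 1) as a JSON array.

Q: 4·5+2·0 = 20 | 5·4 = 20
Z: 4·5+2·0 = 20 | 5·4 = 20
M: 4·0+2·5 = 10 | 5·2 = 10
gcd(4,2,5) = 1

Coefficients: [4, 2, 5]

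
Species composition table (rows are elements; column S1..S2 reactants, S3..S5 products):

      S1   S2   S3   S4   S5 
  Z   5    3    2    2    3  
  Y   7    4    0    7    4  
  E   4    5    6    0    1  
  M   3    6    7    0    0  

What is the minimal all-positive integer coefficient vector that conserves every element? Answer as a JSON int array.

Coefficients: [4, 5, 6, 4, 5]

Z: 4·5+5·3 = 35 | 6·2+4·2+5·3 = 35
Y: 4·7+5·4 = 48 | 6·0+4·7+5·4 = 48
E: 4·4+5·5 = 41 | 6·6+4·0+5·1 = 41
M: 4·3+5·6 = 42 | 6·7+4·0+5·0 = 42
gcd(4,5,6,4,5) = 1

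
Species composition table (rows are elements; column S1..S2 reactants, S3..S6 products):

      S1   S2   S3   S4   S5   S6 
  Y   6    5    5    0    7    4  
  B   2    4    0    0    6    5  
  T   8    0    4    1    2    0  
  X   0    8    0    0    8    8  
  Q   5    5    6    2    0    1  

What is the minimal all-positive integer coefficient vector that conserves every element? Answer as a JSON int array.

Coefficients: [3, 5, 4, 6, 1, 4]

Y: 3·6+5·5 = 43 | 4·5+6·0+1·7+4·4 = 43
B: 3·2+5·4 = 26 | 4·0+6·0+1·6+4·5 = 26
T: 3·8+5·0 = 24 | 4·4+6·1+1·2+4·0 = 24
X: 3·0+5·8 = 40 | 4·0+6·0+1·8+4·8 = 40
Q: 3·5+5·5 = 40 | 4·6+6·2+1·0+4·1 = 40
gcd(3,5,4,6,1,4) = 1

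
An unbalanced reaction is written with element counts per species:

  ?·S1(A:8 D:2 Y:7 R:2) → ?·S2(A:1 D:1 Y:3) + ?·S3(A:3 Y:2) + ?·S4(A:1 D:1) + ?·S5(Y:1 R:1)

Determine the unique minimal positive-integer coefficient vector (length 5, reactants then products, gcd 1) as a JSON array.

A: 3·8 = 24 | 1·1+6·3+5·1+6·0 = 24
D: 3·2 = 6 | 1·1+6·0+5·1+6·0 = 6
Y: 3·7 = 21 | 1·3+6·2+5·0+6·1 = 21
R: 3·2 = 6 | 1·0+6·0+5·0+6·1 = 6
gcd(3,1,6,5,6) = 1

Coefficients: [3, 1, 6, 5, 6]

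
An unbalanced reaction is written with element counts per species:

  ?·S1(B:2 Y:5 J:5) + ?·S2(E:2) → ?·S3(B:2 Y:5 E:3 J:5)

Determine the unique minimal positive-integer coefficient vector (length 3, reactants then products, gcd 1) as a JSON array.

B: 2·2+3·0 = 4 | 2·2 = 4
Y: 2·5+3·0 = 10 | 2·5 = 10
E: 2·0+3·2 = 6 | 2·3 = 6
J: 2·5+3·0 = 10 | 2·5 = 10
gcd(2,3,2) = 1

Coefficients: [2, 3, 2]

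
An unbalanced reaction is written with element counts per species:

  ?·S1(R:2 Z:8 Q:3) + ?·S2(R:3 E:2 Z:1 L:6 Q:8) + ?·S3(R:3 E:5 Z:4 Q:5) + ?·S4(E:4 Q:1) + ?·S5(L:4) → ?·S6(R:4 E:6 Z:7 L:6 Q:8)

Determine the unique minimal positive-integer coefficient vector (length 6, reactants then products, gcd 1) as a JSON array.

R: 3·2+2·3+4·3+3·0+6·0 = 24 | 6·4 = 24
E: 3·0+2·2+4·5+3·4+6·0 = 36 | 6·6 = 36
Z: 3·8+2·1+4·4+3·0+6·0 = 42 | 6·7 = 42
L: 3·0+2·6+4·0+3·0+6·4 = 36 | 6·6 = 36
Q: 3·3+2·8+4·5+3·1+6·0 = 48 | 6·8 = 48
gcd(3,2,4,3,6,6) = 1

Coefficients: [3, 2, 4, 3, 6, 6]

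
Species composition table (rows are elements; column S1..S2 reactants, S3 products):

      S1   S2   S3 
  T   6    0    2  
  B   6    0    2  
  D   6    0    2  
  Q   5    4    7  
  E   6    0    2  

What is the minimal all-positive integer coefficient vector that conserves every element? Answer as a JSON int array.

T: 1·6+4·0 = 6 | 3·2 = 6
B: 1·6+4·0 = 6 | 3·2 = 6
D: 1·6+4·0 = 6 | 3·2 = 6
Q: 1·5+4·4 = 21 | 3·7 = 21
E: 1·6+4·0 = 6 | 3·2 = 6
gcd(1,4,3) = 1

Coefficients: [1, 4, 3]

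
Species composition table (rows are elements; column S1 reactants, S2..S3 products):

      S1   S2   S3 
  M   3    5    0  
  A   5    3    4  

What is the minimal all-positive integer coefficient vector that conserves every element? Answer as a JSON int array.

M: 5·3 = 15 | 3·5+4·0 = 15
A: 5·5 = 25 | 3·3+4·4 = 25
gcd(5,3,4) = 1

Coefficients: [5, 3, 4]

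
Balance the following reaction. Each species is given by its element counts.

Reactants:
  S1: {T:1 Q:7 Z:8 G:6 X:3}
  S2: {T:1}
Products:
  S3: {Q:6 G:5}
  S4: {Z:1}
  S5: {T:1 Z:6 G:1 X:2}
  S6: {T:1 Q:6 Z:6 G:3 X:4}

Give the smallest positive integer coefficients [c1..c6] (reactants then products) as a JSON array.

Coefficients: [6, 1, 5, 6, 5, 2]

T: 6·1+1·1 = 7 | 5·0+6·0+5·1+2·1 = 7
Q: 6·7+1·0 = 42 | 5·6+6·0+5·0+2·6 = 42
Z: 6·8+1·0 = 48 | 5·0+6·1+5·6+2·6 = 48
G: 6·6+1·0 = 36 | 5·5+6·0+5·1+2·3 = 36
X: 6·3+1·0 = 18 | 5·0+6·0+5·2+2·4 = 18
gcd(6,1,5,6,5,2) = 1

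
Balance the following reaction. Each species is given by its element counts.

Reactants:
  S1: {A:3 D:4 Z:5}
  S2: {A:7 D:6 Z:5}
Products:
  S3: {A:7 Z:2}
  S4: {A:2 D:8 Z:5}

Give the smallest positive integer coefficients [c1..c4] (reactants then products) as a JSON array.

A: 1·3+6·7 = 45 | 5·7+5·2 = 45
D: 1·4+6·6 = 40 | 5·0+5·8 = 40
Z: 1·5+6·5 = 35 | 5·2+5·5 = 35
gcd(1,6,5,5) = 1

Coefficients: [1, 6, 5, 5]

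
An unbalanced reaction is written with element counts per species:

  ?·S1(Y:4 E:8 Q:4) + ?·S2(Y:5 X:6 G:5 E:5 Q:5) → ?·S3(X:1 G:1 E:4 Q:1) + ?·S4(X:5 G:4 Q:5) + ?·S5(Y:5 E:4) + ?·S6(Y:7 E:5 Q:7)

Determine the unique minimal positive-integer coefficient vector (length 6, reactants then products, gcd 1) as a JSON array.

Coefficients: [3, 5, 5, 5, 6, 1]

Y: 3·4+5·5 = 37 | 5·0+5·0+6·5+1·7 = 37
X: 3·0+5·6 = 30 | 5·1+5·5+6·0+1·0 = 30
G: 3·0+5·5 = 25 | 5·1+5·4+6·0+1·0 = 25
E: 3·8+5·5 = 49 | 5·4+5·0+6·4+1·5 = 49
Q: 3·4+5·5 = 37 | 5·1+5·5+6·0+1·7 = 37
gcd(3,5,5,5,6,1) = 1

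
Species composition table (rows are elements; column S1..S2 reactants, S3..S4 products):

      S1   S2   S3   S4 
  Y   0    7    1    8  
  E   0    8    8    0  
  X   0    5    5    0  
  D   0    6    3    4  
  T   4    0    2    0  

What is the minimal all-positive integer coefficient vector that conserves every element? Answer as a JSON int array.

Y: 2·0+4·7 = 28 | 4·1+3·8 = 28
E: 2·0+4·8 = 32 | 4·8+3·0 = 32
X: 2·0+4·5 = 20 | 4·5+3·0 = 20
D: 2·0+4·6 = 24 | 4·3+3·4 = 24
T: 2·4+4·0 = 8 | 4·2+3·0 = 8
gcd(2,4,4,3) = 1

Coefficients: [2, 4, 4, 3]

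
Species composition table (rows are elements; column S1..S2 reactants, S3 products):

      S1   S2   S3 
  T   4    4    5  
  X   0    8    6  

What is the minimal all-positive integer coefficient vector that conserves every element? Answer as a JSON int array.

Coefficients: [2, 3, 4]

T: 2·4+3·4 = 20 | 4·5 = 20
X: 2·0+3·8 = 24 | 4·6 = 24
gcd(2,3,4) = 1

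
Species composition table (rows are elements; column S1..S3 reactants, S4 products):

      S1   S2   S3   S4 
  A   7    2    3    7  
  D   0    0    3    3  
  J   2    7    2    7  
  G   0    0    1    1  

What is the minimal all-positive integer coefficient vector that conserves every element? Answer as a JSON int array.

Coefficients: [2, 3, 5, 5]

A: 2·7+3·2+5·3 = 35 | 5·7 = 35
D: 2·0+3·0+5·3 = 15 | 5·3 = 15
J: 2·2+3·7+5·2 = 35 | 5·7 = 35
G: 2·0+3·0+5·1 = 5 | 5·1 = 5
gcd(2,3,5,5) = 1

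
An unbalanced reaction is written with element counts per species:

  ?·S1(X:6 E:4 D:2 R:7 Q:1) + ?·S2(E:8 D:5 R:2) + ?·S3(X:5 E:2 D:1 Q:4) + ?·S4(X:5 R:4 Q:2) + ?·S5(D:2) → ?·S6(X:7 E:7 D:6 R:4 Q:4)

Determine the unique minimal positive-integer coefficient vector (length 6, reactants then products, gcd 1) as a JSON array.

X: 2·6+3·0+5·5+1·5+6·0 = 42 | 6·7 = 42
E: 2·4+3·8+5·2+1·0+6·0 = 42 | 6·7 = 42
D: 2·2+3·5+5·1+1·0+6·2 = 36 | 6·6 = 36
R: 2·7+3·2+5·0+1·4+6·0 = 24 | 6·4 = 24
Q: 2·1+3·0+5·4+1·2+6·0 = 24 | 6·4 = 24
gcd(2,3,5,1,6,6) = 1

Coefficients: [2, 3, 5, 1, 6, 6]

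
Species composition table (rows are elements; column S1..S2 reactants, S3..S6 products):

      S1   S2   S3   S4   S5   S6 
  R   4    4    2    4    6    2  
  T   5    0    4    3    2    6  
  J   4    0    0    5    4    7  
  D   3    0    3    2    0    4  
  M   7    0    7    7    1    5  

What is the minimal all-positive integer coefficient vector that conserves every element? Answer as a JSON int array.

R: 5·4+1·4 = 24 | 3·2+1·4+2·6+1·2 = 24
T: 5·5+1·0 = 25 | 3·4+1·3+2·2+1·6 = 25
J: 5·4+1·0 = 20 | 3·0+1·5+2·4+1·7 = 20
D: 5·3+1·0 = 15 | 3·3+1·2+2·0+1·4 = 15
M: 5·7+1·0 = 35 | 3·7+1·7+2·1+1·5 = 35
gcd(5,1,3,1,2,1) = 1

Coefficients: [5, 1, 3, 1, 2, 1]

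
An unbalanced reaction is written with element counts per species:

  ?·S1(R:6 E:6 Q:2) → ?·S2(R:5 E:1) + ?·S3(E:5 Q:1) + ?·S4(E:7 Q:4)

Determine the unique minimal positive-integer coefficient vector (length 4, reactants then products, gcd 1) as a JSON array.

Coefficients: [5, 6, 2, 2]

R: 5·6 = 30 | 6·5+2·0+2·0 = 30
E: 5·6 = 30 | 6·1+2·5+2·7 = 30
Q: 5·2 = 10 | 6·0+2·1+2·4 = 10
gcd(5,6,2,2) = 1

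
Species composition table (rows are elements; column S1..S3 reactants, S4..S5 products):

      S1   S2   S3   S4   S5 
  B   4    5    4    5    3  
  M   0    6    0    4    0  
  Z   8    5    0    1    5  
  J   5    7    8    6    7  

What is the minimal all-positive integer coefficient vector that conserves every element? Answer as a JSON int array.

B: 2·4+4·5+5·4 = 48 | 6·5+6·3 = 48
M: 2·0+4·6+5·0 = 24 | 6·4+6·0 = 24
Z: 2·8+4·5+5·0 = 36 | 6·1+6·5 = 36
J: 2·5+4·7+5·8 = 78 | 6·6+6·7 = 78
gcd(2,4,5,6,6) = 1

Coefficients: [2, 4, 5, 6, 6]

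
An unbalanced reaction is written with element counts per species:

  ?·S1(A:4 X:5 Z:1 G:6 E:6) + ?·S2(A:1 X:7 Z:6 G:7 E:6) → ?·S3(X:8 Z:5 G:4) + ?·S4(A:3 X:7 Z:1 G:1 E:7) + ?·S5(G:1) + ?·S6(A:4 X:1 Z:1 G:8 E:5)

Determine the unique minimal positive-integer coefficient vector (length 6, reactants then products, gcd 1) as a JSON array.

Coefficients: [5, 1, 1, 3, 6, 3]

A: 5·4+1·1 = 21 | 1·0+3·3+6·0+3·4 = 21
X: 5·5+1·7 = 32 | 1·8+3·7+6·0+3·1 = 32
Z: 5·1+1·6 = 11 | 1·5+3·1+6·0+3·1 = 11
G: 5·6+1·7 = 37 | 1·4+3·1+6·1+3·8 = 37
E: 5·6+1·6 = 36 | 1·0+3·7+6·0+3·5 = 36
gcd(5,1,1,3,6,3) = 1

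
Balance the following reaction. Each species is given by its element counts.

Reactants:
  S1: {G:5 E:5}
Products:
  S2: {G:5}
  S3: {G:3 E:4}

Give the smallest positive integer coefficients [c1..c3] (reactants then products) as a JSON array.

Coefficients: [4, 1, 5]

G: 4·5 = 20 | 1·5+5·3 = 20
E: 4·5 = 20 | 1·0+5·4 = 20
gcd(4,1,5) = 1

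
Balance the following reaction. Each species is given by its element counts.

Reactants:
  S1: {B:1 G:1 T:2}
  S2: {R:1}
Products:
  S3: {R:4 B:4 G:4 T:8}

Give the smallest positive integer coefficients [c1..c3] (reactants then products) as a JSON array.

Coefficients: [4, 4, 1]

R: 4·0+4·1 = 4 | 1·4 = 4
B: 4·1+4·0 = 4 | 1·4 = 4
G: 4·1+4·0 = 4 | 1·4 = 4
T: 4·2+4·0 = 8 | 1·8 = 8
gcd(4,4,1) = 1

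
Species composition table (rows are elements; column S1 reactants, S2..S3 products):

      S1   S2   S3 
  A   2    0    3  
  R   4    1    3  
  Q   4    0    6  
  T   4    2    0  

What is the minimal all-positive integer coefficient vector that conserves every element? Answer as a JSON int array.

Coefficients: [3, 6, 2]

A: 3·2 = 6 | 6·0+2·3 = 6
R: 3·4 = 12 | 6·1+2·3 = 12
Q: 3·4 = 12 | 6·0+2·6 = 12
T: 3·4 = 12 | 6·2+2·0 = 12
gcd(3,6,2) = 1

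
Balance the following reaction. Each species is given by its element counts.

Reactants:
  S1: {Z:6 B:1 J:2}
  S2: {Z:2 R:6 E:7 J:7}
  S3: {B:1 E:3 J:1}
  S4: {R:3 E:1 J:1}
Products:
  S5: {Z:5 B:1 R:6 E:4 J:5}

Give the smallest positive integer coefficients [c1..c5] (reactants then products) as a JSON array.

Z: 3·6+1·2+1·0+6·0 = 20 | 4·5 = 20
B: 3·1+1·0+1·1+6·0 = 4 | 4·1 = 4
R: 3·0+1·6+1·0+6·3 = 24 | 4·6 = 24
E: 3·0+1·7+1·3+6·1 = 16 | 4·4 = 16
J: 3·2+1·7+1·1+6·1 = 20 | 4·5 = 20
gcd(3,1,1,6,4) = 1

Coefficients: [3, 1, 1, 6, 4]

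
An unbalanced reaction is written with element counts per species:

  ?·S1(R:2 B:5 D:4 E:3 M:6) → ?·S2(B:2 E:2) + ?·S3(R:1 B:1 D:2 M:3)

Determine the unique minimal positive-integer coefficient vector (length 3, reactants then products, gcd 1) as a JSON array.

R: 2·2 = 4 | 3·0+4·1 = 4
B: 2·5 = 10 | 3·2+4·1 = 10
D: 2·4 = 8 | 3·0+4·2 = 8
E: 2·3 = 6 | 3·2+4·0 = 6
M: 2·6 = 12 | 3·0+4·3 = 12
gcd(2,3,4) = 1

Coefficients: [2, 3, 4]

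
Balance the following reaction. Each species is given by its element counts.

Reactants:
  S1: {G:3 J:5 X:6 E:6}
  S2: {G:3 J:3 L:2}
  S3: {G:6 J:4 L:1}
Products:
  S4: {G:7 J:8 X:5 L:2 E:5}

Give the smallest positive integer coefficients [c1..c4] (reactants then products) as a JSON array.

Coefficients: [5, 5, 2, 6]

G: 5·3+5·3+2·6 = 42 | 6·7 = 42
J: 5·5+5·3+2·4 = 48 | 6·8 = 48
X: 5·6+5·0+2·0 = 30 | 6·5 = 30
L: 5·0+5·2+2·1 = 12 | 6·2 = 12
E: 5·6+5·0+2·0 = 30 | 6·5 = 30
gcd(5,5,2,6) = 1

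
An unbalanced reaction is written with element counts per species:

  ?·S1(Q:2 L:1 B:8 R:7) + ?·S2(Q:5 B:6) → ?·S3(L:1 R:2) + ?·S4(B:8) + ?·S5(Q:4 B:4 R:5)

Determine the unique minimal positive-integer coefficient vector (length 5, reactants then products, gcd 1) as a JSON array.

Coefficients: [5, 2, 5, 4, 5]

Q: 5·2+2·5 = 20 | 5·0+4·0+5·4 = 20
L: 5·1+2·0 = 5 | 5·1+4·0+5·0 = 5
B: 5·8+2·6 = 52 | 5·0+4·8+5·4 = 52
R: 5·7+2·0 = 35 | 5·2+4·0+5·5 = 35
gcd(5,2,5,4,5) = 1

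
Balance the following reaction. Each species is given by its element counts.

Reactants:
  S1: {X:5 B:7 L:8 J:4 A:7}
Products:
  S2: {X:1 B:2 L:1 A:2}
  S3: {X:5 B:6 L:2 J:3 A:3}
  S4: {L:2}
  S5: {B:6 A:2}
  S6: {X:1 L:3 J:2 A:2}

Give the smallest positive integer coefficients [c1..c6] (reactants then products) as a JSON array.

X: 4·5 = 20 | 5·1+2·5+4·0+1·0+5·1 = 20
B: 4·7 = 28 | 5·2+2·6+4·0+1·6+5·0 = 28
L: 4·8 = 32 | 5·1+2·2+4·2+1·0+5·3 = 32
J: 4·4 = 16 | 5·0+2·3+4·0+1·0+5·2 = 16
A: 4·7 = 28 | 5·2+2·3+4·0+1·2+5·2 = 28
gcd(4,5,2,4,1,5) = 1

Coefficients: [4, 5, 2, 4, 1, 5]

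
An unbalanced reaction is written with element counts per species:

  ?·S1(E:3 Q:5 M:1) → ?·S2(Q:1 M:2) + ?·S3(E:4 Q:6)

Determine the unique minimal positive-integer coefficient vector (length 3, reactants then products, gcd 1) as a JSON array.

Coefficients: [4, 2, 3]

E: 4·3 = 12 | 2·0+3·4 = 12
Q: 4·5 = 20 | 2·1+3·6 = 20
M: 4·1 = 4 | 2·2+3·0 = 4
gcd(4,2,3) = 1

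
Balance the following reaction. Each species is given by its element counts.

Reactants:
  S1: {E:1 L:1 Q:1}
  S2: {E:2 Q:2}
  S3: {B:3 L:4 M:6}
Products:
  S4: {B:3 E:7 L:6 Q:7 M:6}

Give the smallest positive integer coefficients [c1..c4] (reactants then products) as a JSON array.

Coefficients: [4, 5, 2, 2]

B: 4·0+5·0+2·3 = 6 | 2·3 = 6
E: 4·1+5·2+2·0 = 14 | 2·7 = 14
L: 4·1+5·0+2·4 = 12 | 2·6 = 12
Q: 4·1+5·2+2·0 = 14 | 2·7 = 14
M: 4·0+5·0+2·6 = 12 | 2·6 = 12
gcd(4,5,2,2) = 1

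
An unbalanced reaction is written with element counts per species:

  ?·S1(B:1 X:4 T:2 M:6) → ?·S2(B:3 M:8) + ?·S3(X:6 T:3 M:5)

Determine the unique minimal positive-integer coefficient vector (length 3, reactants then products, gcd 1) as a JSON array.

B: 3·1 = 3 | 1·3+2·0 = 3
X: 3·4 = 12 | 1·0+2·6 = 12
T: 3·2 = 6 | 1·0+2·3 = 6
M: 3·6 = 18 | 1·8+2·5 = 18
gcd(3,1,2) = 1

Coefficients: [3, 1, 2]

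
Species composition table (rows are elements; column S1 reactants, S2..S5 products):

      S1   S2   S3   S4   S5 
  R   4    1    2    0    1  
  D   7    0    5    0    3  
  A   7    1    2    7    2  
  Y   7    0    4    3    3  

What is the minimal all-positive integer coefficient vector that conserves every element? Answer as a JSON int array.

Coefficients: [3, 4, 3, 1, 2]

R: 3·4 = 12 | 4·1+3·2+1·0+2·1 = 12
D: 3·7 = 21 | 4·0+3·5+1·0+2·3 = 21
A: 3·7 = 21 | 4·1+3·2+1·7+2·2 = 21
Y: 3·7 = 21 | 4·0+3·4+1·3+2·3 = 21
gcd(3,4,3,1,2) = 1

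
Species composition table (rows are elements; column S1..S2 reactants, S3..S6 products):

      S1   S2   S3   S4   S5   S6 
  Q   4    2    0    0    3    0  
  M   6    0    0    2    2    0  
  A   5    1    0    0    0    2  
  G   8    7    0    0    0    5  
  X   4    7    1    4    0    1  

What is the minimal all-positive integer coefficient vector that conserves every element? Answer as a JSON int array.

Q: 1·4+1·2 = 6 | 4·0+1·0+2·3+3·0 = 6
M: 1·6+1·0 = 6 | 4·0+1·2+2·2+3·0 = 6
A: 1·5+1·1 = 6 | 4·0+1·0+2·0+3·2 = 6
G: 1·8+1·7 = 15 | 4·0+1·0+2·0+3·5 = 15
X: 1·4+1·7 = 11 | 4·1+1·4+2·0+3·1 = 11
gcd(1,1,4,1,2,3) = 1

Coefficients: [1, 1, 4, 1, 2, 3]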